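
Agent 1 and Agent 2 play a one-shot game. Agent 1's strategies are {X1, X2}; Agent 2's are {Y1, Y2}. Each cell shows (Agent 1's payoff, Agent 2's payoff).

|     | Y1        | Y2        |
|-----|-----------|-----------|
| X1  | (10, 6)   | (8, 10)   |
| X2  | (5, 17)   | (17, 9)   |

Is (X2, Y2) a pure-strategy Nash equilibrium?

No

Holding Agent 2 at Y2: Agent 1 gets 17 from X2, versus 8 from X1. No profitable deviation for Agent 1.
Holding Agent 1 at X2: Agent 2 gets 9 from Y2 but could get 17 by switching to Y1. Agent 2 has a profitable deviation.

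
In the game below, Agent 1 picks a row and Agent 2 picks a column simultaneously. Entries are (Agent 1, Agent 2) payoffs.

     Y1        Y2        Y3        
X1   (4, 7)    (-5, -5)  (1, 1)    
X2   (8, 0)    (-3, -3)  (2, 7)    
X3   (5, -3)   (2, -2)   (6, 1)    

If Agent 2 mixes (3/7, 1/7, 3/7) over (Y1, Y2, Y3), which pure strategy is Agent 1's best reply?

X3

Agent 1's best reply maximizes expected payoff against the mix.
X1: (3/7)·4 + (1/7)·(-5) + (3/7)·1 = 10/7
X2: (3/7)·8 + (1/7)·(-3) + (3/7)·2 = 27/7
X3: (3/7)·5 + (1/7)·2 + (3/7)·6 = 5
Highest expected payoff is 5, from X3.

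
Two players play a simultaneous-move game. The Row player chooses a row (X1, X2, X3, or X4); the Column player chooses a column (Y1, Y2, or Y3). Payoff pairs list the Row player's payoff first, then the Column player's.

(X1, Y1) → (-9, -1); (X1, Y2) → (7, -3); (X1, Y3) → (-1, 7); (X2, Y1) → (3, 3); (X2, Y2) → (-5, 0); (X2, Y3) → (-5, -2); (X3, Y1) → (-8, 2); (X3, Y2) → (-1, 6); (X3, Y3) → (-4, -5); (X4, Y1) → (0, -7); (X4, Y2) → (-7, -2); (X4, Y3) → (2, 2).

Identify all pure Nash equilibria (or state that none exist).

(X2, Y1) and (X4, Y3)

Check mutual best responses: a cell is a NE iff neither player can gain by unilaterally deviating.
The Row player's best responses — vs Y1: X2 (payoff 3); vs Y2: X1 (payoff 7); vs Y3: X4 (payoff 2).
The Column player's best responses — vs X1: Y3 (payoff 7); vs X2: Y1 (payoff 3); vs X3: Y2 (payoff 6); vs X4: Y3 (payoff 2).
Mutual best responses occur at (X2, Y1) and (X4, Y3); at each, neither player gains by switching.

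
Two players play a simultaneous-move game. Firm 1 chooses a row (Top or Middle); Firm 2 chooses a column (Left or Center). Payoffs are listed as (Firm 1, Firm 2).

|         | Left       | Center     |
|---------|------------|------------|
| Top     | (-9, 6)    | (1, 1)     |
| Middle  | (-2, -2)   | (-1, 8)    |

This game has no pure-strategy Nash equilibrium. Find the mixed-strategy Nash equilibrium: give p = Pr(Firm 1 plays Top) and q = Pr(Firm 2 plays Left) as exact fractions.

Each player's mixing probability is pinned down by making the *other* player indifferent.
Firm 2 indifferent between Left and Center: p·6 + (1−p)·(-2) = p·1 + (1−p)·8 ⟹ (-2) + 8p = 8 + (-7)p ⟹ p = 2/3.
Firm 1 indifferent between Top and Middle: q·(-9) + (1−q)·1 = q·(-2) + (1−q)·(-1) ⟹ 1 + (-10)q = (-1) + (-1)q ⟹ q = 2/9.

p = 2/3, q = 2/9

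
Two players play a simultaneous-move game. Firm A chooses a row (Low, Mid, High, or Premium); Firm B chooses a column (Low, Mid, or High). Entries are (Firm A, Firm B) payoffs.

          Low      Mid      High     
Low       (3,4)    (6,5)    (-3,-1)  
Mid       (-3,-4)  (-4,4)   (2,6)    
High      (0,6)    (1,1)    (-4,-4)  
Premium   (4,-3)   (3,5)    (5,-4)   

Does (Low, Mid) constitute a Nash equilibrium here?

Yes

Holding Firm B at Mid: Firm A gets 6 from Low, versus -4 from Mid, 1 from High, 3 from Premium. No profitable deviation for Firm A.
Holding Firm A at Low: Firm B gets 5 from Mid, versus 4 from Low, -1 from High. No profitable deviation for Firm B either.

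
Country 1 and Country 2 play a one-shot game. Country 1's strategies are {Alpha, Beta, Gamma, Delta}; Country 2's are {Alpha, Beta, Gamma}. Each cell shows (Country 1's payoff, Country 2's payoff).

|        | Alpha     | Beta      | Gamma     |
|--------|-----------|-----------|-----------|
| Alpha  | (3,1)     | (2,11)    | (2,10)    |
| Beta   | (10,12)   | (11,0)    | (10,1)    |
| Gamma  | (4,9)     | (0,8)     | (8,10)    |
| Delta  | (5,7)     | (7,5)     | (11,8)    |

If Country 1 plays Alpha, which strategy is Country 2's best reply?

With Country 1 fixed at Alpha, Country 2's payoffs are: Alpha → 1, Beta → 11, Gamma → 10.
The maximum is 11, achieved by Beta.

Beta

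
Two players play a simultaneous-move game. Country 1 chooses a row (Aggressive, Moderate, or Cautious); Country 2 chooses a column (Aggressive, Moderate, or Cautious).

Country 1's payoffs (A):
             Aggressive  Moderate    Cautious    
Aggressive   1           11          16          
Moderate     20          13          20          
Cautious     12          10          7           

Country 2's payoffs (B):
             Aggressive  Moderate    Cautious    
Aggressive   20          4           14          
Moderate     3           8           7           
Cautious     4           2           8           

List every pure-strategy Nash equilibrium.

(Moderate, Moderate)

Check mutual best responses: a cell is a NE iff neither player can gain by unilaterally deviating.
Country 1's best responses — vs Aggressive: Moderate (payoff 20); vs Moderate: Moderate (payoff 13); vs Cautious: Moderate (payoff 20).
Country 2's best responses — vs Aggressive: Aggressive (payoff 20); vs Moderate: Moderate (payoff 8); vs Cautious: Cautious (payoff 8).
The only mutual best response is (Moderate, Moderate); neither player gains by switching there.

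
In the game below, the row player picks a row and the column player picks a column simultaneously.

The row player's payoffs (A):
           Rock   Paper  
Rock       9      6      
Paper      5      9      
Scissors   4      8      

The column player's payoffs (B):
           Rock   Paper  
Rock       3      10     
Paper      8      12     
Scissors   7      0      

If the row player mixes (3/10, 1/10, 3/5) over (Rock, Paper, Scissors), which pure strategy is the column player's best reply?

Rock

Compute the column player's expected payoff from each pure strategy against the given mix.
Rock: (3/10)·3 + (1/10)·8 + (3/5)·7 = 59/10
Paper: (3/10)·10 + (1/10)·12 + (3/5)·0 = 21/5
Highest expected payoff is 59/10, from Rock.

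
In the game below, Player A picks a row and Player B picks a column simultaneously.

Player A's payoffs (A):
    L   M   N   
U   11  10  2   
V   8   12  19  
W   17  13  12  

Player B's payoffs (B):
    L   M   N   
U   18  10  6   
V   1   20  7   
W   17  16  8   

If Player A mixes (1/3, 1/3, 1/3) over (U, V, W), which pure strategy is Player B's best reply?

M

Compute Player B's expected payoff from each pure strategy against the given mix.
L: (1/3)·18 + (1/3)·1 + (1/3)·17 = 12
M: (1/3)·10 + (1/3)·20 + (1/3)·16 = 46/3
N: (1/3)·6 + (1/3)·7 + (1/3)·8 = 7
Highest expected payoff is 46/3, from M.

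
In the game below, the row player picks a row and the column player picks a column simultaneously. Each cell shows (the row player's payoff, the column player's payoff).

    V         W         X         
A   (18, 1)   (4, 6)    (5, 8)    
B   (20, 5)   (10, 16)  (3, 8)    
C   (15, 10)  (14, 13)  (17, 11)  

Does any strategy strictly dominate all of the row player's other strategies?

Check whether one of the row player's strategies beats all alternatives regardless of what the opponent does.
A is not dominant: against V, B gives 20 > 18.
B is not dominant: against W, C gives 14 > 10.
C is not dominant: against V, A gives 18 > 15.
No single strategy is best against every opponent action.

None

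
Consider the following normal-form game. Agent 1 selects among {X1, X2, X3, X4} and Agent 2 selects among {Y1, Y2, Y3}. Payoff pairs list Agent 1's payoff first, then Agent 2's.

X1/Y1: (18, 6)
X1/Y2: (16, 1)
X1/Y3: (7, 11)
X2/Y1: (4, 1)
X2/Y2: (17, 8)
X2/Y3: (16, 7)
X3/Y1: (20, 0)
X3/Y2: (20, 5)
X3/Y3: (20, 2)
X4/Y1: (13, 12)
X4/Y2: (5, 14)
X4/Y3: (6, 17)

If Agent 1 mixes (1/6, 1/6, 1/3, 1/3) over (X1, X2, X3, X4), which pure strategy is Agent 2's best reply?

Agent 2's best reply maximizes expected payoff against the mix.
Y1: (1/6)·6 + (1/6)·1 + (1/3)·0 + (1/3)·12 = 31/6
Y2: (1/6)·1 + (1/6)·8 + (1/3)·5 + (1/3)·14 = 47/6
Y3: (1/6)·11 + (1/6)·7 + (1/3)·2 + (1/3)·17 = 28/3
Highest expected payoff is 28/3, from Y3.

Y3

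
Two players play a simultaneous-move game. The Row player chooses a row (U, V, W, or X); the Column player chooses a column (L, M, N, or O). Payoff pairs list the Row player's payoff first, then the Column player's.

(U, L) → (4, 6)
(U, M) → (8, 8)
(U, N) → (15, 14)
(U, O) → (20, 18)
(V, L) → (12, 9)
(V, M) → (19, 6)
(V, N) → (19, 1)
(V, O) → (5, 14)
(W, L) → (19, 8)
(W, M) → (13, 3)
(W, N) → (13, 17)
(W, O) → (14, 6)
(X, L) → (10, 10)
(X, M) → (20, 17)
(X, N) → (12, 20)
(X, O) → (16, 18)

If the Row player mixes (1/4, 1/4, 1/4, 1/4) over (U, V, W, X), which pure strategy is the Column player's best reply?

The Column player's best reply maximizes expected payoff against the mix.
L: (1/4)·6 + (1/4)·9 + (1/4)·8 + (1/4)·10 = 33/4
M: (1/4)·8 + (1/4)·6 + (1/4)·3 + (1/4)·17 = 17/2
N: (1/4)·14 + (1/4)·1 + (1/4)·17 + (1/4)·20 = 13
O: (1/4)·18 + (1/4)·14 + (1/4)·6 + (1/4)·18 = 14
Highest expected payoff is 14, from O.

O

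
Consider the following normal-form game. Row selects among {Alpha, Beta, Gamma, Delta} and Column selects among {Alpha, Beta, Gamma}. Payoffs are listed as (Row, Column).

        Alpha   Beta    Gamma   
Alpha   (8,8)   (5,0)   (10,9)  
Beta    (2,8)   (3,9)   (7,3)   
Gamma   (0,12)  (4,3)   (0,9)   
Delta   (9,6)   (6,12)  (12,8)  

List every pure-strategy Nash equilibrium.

(Delta, Beta)

Find each player's best response to every opponent strategy; NE are the intersections.
Row's best responses — vs Alpha: Delta (payoff 9); vs Beta: Delta (payoff 6); vs Gamma: Delta (payoff 12).
Column's best responses — vs Alpha: Gamma (payoff 9); vs Beta: Beta (payoff 9); vs Gamma: Alpha (payoff 12); vs Delta: Beta (payoff 12).
The only mutual best response is (Delta, Beta); neither player gains by switching there.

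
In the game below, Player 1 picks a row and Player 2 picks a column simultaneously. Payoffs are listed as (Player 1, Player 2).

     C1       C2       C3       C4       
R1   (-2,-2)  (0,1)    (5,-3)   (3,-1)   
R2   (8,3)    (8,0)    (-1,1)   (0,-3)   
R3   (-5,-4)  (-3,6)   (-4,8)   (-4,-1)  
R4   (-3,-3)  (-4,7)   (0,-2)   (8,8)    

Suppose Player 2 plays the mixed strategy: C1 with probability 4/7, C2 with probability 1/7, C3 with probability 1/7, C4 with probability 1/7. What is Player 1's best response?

R2

Compute Player 1's expected payoff from each pure strategy against the given mix.
R1: (4/7)·(-2) + (1/7)·0 + (1/7)·5 + (1/7)·3 = 0
R2: (4/7)·8 + (1/7)·8 + (1/7)·(-1) + (1/7)·0 = 39/7
R3: (4/7)·(-5) + (1/7)·(-3) + (1/7)·(-4) + (1/7)·(-4) = -31/7
R4: (4/7)·(-3) + (1/7)·(-4) + (1/7)·0 + (1/7)·8 = -8/7
Highest expected payoff is 39/7, from R2.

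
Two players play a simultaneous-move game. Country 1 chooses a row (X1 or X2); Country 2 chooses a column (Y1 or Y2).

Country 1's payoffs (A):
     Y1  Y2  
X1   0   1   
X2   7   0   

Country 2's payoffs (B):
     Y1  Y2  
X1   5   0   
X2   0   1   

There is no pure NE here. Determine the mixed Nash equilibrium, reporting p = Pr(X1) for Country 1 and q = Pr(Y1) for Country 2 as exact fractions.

p = 1/6, q = 1/8

In a mixed NE each player is indifferent between their pure strategies, so the opponent's mix sets the indifference.
Country 2 indifferent between Y1 and Y2: p·5 + (1−p)·0 = p·0 + (1−p)·1 ⟹ 0 + 5p = 1 + (-1)p ⟹ p = 1/6.
Country 1 indifferent between X1 and X2: q·0 + (1−q)·1 = q·7 + (1−q)·0 ⟹ 1 + (-1)q = 0 + 7q ⟹ q = 1/8.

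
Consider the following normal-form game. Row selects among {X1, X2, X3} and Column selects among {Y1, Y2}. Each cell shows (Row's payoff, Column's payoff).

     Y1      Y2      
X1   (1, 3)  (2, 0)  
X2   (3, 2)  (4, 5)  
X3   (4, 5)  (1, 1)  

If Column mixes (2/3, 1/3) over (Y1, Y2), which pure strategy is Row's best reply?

Compute Row's expected payoff from each pure strategy against the given mix.
X1: (2/3)·1 + (1/3)·2 = 4/3
X2: (2/3)·3 + (1/3)·4 = 10/3
X3: (2/3)·4 + (1/3)·1 = 3
Highest expected payoff is 10/3, from X2.

X2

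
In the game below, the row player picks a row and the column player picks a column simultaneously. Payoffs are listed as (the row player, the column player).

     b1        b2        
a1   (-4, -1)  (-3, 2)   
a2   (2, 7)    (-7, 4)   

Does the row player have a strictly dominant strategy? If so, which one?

None

A strategy is strictly dominant if it gives the row player a strictly higher payoff than every other strategy, against every choice by the opponent.
a1 is not dominant: against b1, a2 gives 2 > -4.
a2 is not dominant: against b2, a1 gives -3 > -7.
No single strategy is best against every opponent action.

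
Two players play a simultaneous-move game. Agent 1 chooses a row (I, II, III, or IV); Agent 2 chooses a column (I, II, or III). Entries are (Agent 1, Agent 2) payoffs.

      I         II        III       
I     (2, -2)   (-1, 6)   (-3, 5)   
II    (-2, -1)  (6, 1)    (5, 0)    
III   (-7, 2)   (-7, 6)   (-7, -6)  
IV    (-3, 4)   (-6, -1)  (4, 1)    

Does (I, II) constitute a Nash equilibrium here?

Holding Agent 2 at II: Agent 1 gets -1 from I but could get 6 by switching to II. Agent 1 has a profitable deviation.

No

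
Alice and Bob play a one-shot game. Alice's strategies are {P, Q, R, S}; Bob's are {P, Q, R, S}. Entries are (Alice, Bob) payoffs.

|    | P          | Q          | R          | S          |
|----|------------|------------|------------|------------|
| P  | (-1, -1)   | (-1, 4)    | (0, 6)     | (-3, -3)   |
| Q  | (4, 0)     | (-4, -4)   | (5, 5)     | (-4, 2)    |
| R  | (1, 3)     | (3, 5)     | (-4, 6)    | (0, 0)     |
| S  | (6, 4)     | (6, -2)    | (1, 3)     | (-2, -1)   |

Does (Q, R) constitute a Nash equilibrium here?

Holding Bob at R: Alice gets 5 from Q, versus 0 from P, -4 from R, 1 from S. No profitable deviation for Alice.
Holding Alice at Q: Bob gets 5 from R, versus 0 from P, -4 from Q, 2 from S. No profitable deviation for Bob either.

Yes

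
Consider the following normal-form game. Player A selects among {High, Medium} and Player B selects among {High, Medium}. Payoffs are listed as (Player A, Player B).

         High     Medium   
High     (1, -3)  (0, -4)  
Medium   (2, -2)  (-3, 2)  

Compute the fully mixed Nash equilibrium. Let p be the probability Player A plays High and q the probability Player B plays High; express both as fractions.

In a mixed NE each player is indifferent between their pure strategies, so the opponent's mix sets the indifference.
Player B indifferent between High and Medium: p·(-3) + (1−p)·(-2) = p·(-4) + (1−p)·2 ⟹ (-2) + (-1)p = 2 + (-6)p ⟹ p = 4/5.
Player A indifferent between High and Medium: q·1 + (1−q)·0 = q·2 + (1−q)·(-3) ⟹ 0 + 1q = (-3) + 5q ⟹ q = 3/4.

p = 4/5, q = 3/4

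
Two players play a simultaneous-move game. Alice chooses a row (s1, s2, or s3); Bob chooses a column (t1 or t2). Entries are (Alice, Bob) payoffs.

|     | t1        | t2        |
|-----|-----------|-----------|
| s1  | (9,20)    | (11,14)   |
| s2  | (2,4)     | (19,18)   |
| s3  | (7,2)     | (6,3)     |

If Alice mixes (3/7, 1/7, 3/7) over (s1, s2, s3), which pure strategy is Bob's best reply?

t1

Bob's best reply maximizes expected payoff against the mix.
t1: (3/7)·20 + (1/7)·4 + (3/7)·2 = 10
t2: (3/7)·14 + (1/7)·18 + (3/7)·3 = 69/7
Highest expected payoff is 10, from t1.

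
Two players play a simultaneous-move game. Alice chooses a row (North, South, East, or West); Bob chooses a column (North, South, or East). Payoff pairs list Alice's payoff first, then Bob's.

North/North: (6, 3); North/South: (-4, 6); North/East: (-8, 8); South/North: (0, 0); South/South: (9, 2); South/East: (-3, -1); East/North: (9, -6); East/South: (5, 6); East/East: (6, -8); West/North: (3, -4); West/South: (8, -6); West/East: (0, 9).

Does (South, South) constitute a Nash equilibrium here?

Yes

Holding Bob at South: Alice gets 9 from South, versus -4 from North, 5 from East, 8 from West. No profitable deviation for Alice.
Holding Alice at South: Bob gets 2 from South, versus 0 from North, -1 from East. No profitable deviation for Bob either.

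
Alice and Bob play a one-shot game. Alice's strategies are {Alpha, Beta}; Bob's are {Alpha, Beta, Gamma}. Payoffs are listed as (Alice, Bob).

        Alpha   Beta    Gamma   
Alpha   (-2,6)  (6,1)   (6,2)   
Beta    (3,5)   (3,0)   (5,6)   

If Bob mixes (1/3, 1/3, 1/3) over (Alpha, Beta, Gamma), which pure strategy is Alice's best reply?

Beta

Compute Alice's expected payoff from each pure strategy against the given mix.
Alpha: (1/3)·(-2) + (1/3)·6 + (1/3)·6 = 10/3
Beta: (1/3)·3 + (1/3)·3 + (1/3)·5 = 11/3
Highest expected payoff is 11/3, from Beta.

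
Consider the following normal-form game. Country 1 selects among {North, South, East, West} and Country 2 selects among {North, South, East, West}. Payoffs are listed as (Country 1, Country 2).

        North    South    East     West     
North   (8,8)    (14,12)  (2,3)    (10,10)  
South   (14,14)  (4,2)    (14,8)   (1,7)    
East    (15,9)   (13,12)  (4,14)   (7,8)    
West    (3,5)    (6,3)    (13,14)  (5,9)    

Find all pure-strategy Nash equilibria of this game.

(North, South)

Check mutual best responses: a cell is a NE iff neither player can gain by unilaterally deviating.
Country 1's best responses — vs North: East (payoff 15); vs South: North (payoff 14); vs East: South (payoff 14); vs West: North (payoff 10).
Country 2's best responses — vs North: South (payoff 12); vs South: North (payoff 14); vs East: East (payoff 14); vs West: East (payoff 14).
The only mutual best response is (North, South); neither player gains by switching there.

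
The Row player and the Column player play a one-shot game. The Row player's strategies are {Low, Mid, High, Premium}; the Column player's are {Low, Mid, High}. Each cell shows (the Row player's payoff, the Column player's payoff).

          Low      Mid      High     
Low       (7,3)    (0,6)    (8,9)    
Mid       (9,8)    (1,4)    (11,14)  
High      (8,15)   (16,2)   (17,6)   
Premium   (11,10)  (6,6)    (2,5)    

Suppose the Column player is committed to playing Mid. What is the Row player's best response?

High

With the Column player fixed at Mid, the Row player's payoffs are: Low → 0, Mid → 1, High → 16, Premium → 6.
The maximum is 16, achieved by High.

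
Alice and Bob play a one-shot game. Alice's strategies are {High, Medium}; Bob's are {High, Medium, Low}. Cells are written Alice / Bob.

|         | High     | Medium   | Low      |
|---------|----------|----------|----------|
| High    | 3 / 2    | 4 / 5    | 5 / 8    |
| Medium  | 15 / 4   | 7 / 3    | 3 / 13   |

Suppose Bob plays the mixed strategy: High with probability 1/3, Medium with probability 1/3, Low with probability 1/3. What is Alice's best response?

Medium

Alice's best reply maximizes expected payoff against the mix.
High: (1/3)·3 + (1/3)·4 + (1/3)·5 = 4
Medium: (1/3)·15 + (1/3)·7 + (1/3)·3 = 25/3
Highest expected payoff is 25/3, from Medium.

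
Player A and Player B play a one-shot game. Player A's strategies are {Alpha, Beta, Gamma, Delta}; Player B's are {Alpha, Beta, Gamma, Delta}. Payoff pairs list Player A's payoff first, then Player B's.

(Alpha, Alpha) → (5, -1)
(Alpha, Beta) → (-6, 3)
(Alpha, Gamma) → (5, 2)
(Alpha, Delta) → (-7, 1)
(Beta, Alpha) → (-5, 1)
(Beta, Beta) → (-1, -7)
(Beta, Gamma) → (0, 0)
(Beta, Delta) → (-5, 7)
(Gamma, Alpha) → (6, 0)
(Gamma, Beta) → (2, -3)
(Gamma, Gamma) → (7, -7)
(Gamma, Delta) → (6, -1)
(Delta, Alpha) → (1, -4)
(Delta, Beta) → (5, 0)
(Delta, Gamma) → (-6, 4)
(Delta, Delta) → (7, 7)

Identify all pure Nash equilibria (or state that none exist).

Check mutual best responses: a cell is a NE iff neither player can gain by unilaterally deviating.
Player A's best responses — vs Alpha: Gamma (payoff 6); vs Beta: Delta (payoff 5); vs Gamma: Gamma (payoff 7); vs Delta: Delta (payoff 7).
Player B's best responses — vs Alpha: Beta (payoff 3); vs Beta: Delta (payoff 7); vs Gamma: Alpha (payoff 0); vs Delta: Delta (payoff 7).
Mutual best responses occur at (Gamma, Alpha) and (Delta, Delta); at each, neither player gains by switching.

(Gamma, Alpha) and (Delta, Delta)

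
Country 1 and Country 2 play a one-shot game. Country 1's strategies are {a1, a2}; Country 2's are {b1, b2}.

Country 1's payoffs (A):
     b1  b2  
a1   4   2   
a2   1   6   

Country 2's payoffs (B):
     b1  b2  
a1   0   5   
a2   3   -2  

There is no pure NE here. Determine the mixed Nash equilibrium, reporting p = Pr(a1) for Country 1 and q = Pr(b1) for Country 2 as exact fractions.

p = 1/2, q = 4/7

In a mixed NE each player is indifferent between their pure strategies, so the opponent's mix sets the indifference.
Country 2 indifferent between b1 and b2: p·0 + (1−p)·3 = p·5 + (1−p)·(-2) ⟹ 3 + (-3)p = (-2) + 7p ⟹ p = 1/2.
Country 1 indifferent between a1 and a2: q·4 + (1−q)·2 = q·1 + (1−q)·6 ⟹ 2 + 2q = 6 + (-5)q ⟹ q = 4/7.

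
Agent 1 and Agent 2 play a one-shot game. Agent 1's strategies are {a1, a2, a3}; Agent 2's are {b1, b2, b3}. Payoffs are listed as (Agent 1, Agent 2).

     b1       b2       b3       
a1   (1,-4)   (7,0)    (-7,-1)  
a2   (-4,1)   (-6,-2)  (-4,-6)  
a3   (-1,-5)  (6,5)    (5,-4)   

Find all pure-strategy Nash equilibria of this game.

(a1, b2)

Check mutual best responses: a cell is a NE iff neither player can gain by unilaterally deviating.
Agent 1's best responses — vs b1: a1 (payoff 1); vs b2: a1 (payoff 7); vs b3: a3 (payoff 5).
Agent 2's best responses — vs a1: b2 (payoff 0); vs a2: b1 (payoff 1); vs a3: b2 (payoff 5).
The only mutual best response is (a1, b2); neither player gains by switching there.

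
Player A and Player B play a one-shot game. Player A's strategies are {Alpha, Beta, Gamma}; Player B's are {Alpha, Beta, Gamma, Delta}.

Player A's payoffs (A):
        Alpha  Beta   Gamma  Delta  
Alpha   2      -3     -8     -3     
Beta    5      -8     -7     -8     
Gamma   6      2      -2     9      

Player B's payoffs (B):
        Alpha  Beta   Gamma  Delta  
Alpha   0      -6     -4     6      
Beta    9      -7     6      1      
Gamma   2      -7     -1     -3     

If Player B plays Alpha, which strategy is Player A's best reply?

With Player B fixed at Alpha, Player A's payoffs are: Alpha → 2, Beta → 5, Gamma → 6.
The maximum is 6, achieved by Gamma.

Gamma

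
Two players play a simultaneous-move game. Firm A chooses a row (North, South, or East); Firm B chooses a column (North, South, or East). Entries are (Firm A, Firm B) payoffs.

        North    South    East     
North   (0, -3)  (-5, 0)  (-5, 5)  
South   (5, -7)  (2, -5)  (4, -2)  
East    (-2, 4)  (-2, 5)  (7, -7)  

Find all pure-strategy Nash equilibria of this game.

A profile is a Nash equilibrium when each player is best-responding to the other.
Firm A's best responses — vs North: South (payoff 5); vs South: South (payoff 2); vs East: East (payoff 7).
Firm B's best responses — vs North: East (payoff 5); vs South: East (payoff -2); vs East: South (payoff 5).
No cell has both players best-responding. For instance, Firm A's best reply to North is South, but against South Firm B prefers East over North.

There is no pure-strategy Nash equilibrium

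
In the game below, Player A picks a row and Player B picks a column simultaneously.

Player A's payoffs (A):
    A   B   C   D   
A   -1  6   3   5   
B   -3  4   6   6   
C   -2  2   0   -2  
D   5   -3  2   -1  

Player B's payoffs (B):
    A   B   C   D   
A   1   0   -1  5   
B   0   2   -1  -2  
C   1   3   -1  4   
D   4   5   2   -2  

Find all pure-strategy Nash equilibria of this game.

A profile is a Nash equilibrium when each player is best-responding to the other.
Player A's best responses — vs A: D (payoff 5); vs B: A (payoff 6); vs C: B (payoff 6); vs D: B (payoff 6).
Player B's best responses — vs A: D (payoff 5); vs B: B (payoff 2); vs C: D (payoff 4); vs D: B (payoff 5).
No cell has both players best-responding. For instance, Player A's best reply to C is B, but against B Player B prefers B over C.

No pure-strategy Nash equilibrium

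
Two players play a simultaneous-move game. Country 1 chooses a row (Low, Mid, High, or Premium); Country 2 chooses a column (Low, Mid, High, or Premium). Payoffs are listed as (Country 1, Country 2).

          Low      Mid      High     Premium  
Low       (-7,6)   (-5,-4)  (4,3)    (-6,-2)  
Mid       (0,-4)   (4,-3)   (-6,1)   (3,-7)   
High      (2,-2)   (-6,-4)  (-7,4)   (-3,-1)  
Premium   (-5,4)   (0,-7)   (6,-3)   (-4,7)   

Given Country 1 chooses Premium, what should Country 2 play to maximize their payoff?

With Country 1 fixed at Premium, Country 2's payoffs are: Low → 4, Mid → -7, High → -3, Premium → 7.
The maximum is 7, achieved by Premium.

Premium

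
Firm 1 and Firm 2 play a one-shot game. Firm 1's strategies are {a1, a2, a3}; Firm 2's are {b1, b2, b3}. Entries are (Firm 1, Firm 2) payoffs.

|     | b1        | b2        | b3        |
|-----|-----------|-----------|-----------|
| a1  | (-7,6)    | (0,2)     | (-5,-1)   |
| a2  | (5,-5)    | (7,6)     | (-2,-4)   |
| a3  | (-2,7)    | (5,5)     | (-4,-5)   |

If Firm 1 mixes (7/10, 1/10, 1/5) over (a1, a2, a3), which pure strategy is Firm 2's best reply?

b1

Compute Firm 2's expected payoff from each pure strategy against the given mix.
b1: (7/10)·6 + (1/10)·(-5) + (1/5)·7 = 51/10
b2: (7/10)·2 + (1/10)·6 + (1/5)·5 = 3
b3: (7/10)·(-1) + (1/10)·(-4) + (1/5)·(-5) = -21/10
Highest expected payoff is 51/10, from b1.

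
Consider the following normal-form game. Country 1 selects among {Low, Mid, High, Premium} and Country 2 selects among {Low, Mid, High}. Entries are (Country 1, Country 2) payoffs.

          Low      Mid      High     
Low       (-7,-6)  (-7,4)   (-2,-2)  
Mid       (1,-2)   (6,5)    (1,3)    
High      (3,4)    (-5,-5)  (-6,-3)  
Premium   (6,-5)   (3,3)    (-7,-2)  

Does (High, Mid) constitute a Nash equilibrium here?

No

Holding Country 2 at Mid: Country 1 gets -5 from High but could get 6 by switching to Mid. Country 1 has a profitable deviation.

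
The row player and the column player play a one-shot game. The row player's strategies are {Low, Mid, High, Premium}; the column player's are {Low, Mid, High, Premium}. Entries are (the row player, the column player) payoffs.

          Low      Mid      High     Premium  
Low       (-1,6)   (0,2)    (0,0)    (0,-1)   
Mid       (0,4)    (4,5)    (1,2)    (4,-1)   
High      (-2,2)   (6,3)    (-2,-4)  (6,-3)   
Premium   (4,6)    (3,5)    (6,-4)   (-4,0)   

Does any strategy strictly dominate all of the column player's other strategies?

No strictly dominant strategy

Check whether one of the column player's strategies beats all alternatives regardless of what the opponent does.
Low is not dominant: against Mid, Mid gives 5 > 4.
Mid is not dominant: against Low, Low gives 6 > 2.
High is not dominant: against Low, Low gives 6 > 0.
Premium is not dominant: against Low, Low gives 6 > -1.
No single strategy is best against every opponent action.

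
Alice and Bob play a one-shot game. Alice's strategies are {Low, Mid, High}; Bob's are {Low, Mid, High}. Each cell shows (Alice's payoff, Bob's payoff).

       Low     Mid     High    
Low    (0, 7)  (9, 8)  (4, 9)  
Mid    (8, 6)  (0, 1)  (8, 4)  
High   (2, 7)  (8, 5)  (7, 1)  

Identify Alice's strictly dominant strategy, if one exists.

A strategy is strictly dominant if it gives Alice a strictly higher payoff than every other strategy, against every choice by the opponent.
Low is not dominant: against Low, Mid gives 8 > 0.
Mid is not dominant: against Mid, Low gives 9 > 0.
High is not dominant: against Low, Mid gives 8 > 2.
No single strategy is best against every opponent action.

None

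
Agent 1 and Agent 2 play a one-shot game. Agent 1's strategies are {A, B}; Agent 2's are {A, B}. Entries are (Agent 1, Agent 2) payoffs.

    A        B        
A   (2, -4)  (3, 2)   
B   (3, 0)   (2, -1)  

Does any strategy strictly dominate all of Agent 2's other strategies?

Check whether one of Agent 2's strategies beats all alternatives regardless of what the opponent does.
A is not dominant: against A, B gives 2 > -4.
B is not dominant: against B, A gives 0 > -1.
No single strategy is best against every opponent action.

No strictly dominant strategy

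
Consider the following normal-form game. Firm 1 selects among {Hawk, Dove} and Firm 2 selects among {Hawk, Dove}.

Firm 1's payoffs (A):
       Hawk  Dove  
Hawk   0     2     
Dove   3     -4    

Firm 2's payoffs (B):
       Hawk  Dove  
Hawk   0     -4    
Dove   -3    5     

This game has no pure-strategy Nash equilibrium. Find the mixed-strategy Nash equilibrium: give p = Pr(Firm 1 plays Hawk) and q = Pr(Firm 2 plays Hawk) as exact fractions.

p = 2/3, q = 2/3

Each player's mixing probability is pinned down by making the *other* player indifferent.
Firm 2 indifferent between Hawk and Dove: p·0 + (1−p)·(-3) = p·(-4) + (1−p)·5 ⟹ (-3) + 3p = 5 + (-9)p ⟹ p = 2/3.
Firm 1 indifferent between Hawk and Dove: q·0 + (1−q)·2 = q·3 + (1−q)·(-4) ⟹ 2 + (-2)q = (-4) + 7q ⟹ q = 2/3.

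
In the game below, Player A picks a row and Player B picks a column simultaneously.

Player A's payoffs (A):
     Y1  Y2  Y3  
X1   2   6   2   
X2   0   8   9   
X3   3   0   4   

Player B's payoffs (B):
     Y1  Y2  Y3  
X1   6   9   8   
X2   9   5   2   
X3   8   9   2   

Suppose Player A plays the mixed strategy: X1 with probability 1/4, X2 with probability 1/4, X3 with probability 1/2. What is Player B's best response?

Y2

Compute Player B's expected payoff from each pure strategy against the given mix.
Y1: (1/4)·6 + (1/4)·9 + (1/2)·8 = 31/4
Y2: (1/4)·9 + (1/4)·5 + (1/2)·9 = 8
Y3: (1/4)·8 + (1/4)·2 + (1/2)·2 = 7/2
Highest expected payoff is 8, from Y2.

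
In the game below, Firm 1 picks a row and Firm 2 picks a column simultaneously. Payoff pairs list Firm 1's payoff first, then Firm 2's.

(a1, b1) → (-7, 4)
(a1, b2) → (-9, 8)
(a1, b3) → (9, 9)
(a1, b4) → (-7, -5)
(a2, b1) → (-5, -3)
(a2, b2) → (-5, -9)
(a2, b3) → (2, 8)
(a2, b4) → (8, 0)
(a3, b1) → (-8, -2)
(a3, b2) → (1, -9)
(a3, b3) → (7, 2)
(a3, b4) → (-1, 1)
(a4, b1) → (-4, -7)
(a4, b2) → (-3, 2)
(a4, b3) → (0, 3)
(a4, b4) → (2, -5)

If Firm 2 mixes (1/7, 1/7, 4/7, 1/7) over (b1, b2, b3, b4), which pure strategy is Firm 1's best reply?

Firm 1's best reply maximizes expected payoff against the mix.
a1: (1/7)·(-7) + (1/7)·(-9) + (4/7)·9 + (1/7)·(-7) = 13/7
a2: (1/7)·(-5) + (1/7)·(-5) + (4/7)·2 + (1/7)·8 = 6/7
a3: (1/7)·(-8) + (1/7)·1 + (4/7)·7 + (1/7)·(-1) = 20/7
a4: (1/7)·(-4) + (1/7)·(-3) + (4/7)·0 + (1/7)·2 = -5/7
Highest expected payoff is 20/7, from a3.

a3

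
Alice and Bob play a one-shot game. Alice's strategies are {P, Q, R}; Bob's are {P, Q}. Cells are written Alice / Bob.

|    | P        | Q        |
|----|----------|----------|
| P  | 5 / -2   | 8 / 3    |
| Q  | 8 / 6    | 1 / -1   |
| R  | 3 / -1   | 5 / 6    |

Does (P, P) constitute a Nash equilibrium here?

Holding Bob at P: Alice gets 5 from P but could get 8 by switching to Q. Alice has a profitable deviation.

No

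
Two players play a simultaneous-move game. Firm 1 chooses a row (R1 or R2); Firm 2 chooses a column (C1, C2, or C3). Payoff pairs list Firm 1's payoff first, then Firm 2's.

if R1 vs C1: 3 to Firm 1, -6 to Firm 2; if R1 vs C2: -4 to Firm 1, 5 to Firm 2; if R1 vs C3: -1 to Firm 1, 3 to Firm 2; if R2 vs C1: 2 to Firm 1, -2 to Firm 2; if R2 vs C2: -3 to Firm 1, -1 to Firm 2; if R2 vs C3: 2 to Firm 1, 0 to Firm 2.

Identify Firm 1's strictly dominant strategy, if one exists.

None

A strategy is strictly dominant if it gives Firm 1 a strictly higher payoff than every other strategy, against every choice by the opponent.
R1 is not dominant: against C2, R2 gives -3 > -4.
R2 is not dominant: against C1, R1 gives 3 > 2.
No single strategy is best against every opponent action.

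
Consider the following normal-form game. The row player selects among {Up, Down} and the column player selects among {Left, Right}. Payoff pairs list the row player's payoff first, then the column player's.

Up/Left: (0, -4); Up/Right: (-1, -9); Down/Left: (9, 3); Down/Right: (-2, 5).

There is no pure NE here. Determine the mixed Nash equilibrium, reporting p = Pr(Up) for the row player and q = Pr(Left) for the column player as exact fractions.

In a mixed NE each player is indifferent between their pure strategies, so the opponent's mix sets the indifference.
The column player indifferent between Left and Right: p·(-4) + (1−p)·3 = p·(-9) + (1−p)·5 ⟹ 3 + (-7)p = 5 + (-14)p ⟹ p = 2/7.
The row player indifferent between Up and Down: q·0 + (1−q)·(-1) = q·9 + (1−q)·(-2) ⟹ (-1) + 1q = (-2) + 11q ⟹ q = 1/10.

p = 2/7, q = 1/10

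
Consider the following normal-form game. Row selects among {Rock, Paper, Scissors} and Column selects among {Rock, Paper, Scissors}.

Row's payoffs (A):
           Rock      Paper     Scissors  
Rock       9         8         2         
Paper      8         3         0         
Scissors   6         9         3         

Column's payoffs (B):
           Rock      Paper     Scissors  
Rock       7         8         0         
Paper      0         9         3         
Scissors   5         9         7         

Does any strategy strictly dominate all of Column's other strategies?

Paper

Check whether one of Column's strategies beats all alternatives regardless of what the opponent does.
Paper strictly dominates: vs Rock: 8 > each of {7, 0}; vs Paper: 9 > each of {0, 3}; vs Scissors: 9 > each of {5, 7}.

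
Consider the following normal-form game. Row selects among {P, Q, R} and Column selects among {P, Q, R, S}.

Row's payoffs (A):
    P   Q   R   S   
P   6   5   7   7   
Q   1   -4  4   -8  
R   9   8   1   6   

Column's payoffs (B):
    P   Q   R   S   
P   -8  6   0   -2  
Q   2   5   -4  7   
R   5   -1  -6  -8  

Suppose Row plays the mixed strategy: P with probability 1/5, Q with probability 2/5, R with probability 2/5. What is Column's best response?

Q

Compute Column's expected payoff from each pure strategy against the given mix.
P: (1/5)·(-8) + (2/5)·2 + (2/5)·5 = 6/5
Q: (1/5)·6 + (2/5)·5 + (2/5)·(-1) = 14/5
R: (1/5)·0 + (2/5)·(-4) + (2/5)·(-6) = -4
S: (1/5)·(-2) + (2/5)·7 + (2/5)·(-8) = -4/5
Highest expected payoff is 14/5, from Q.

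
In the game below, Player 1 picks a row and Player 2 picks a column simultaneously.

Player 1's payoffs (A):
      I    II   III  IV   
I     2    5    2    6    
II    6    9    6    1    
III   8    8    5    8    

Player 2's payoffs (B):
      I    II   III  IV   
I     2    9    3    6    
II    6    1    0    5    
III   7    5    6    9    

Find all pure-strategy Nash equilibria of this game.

(III, IV)

Check mutual best responses: a cell is a NE iff neither player can gain by unilaterally deviating.
Player 1's best responses — vs I: III (payoff 8); vs II: II (payoff 9); vs III: II (payoff 6); vs IV: III (payoff 8).
Player 2's best responses — vs I: II (payoff 9); vs II: I (payoff 6); vs III: IV (payoff 9).
The only mutual best response is (III, IV); neither player gains by switching there.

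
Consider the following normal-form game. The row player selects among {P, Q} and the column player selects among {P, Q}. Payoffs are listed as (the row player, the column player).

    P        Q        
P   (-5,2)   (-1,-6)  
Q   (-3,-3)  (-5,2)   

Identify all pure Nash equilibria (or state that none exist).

Check mutual best responses: a cell is a NE iff neither player can gain by unilaterally deviating.
The row player's best responses — vs P: Q (payoff -3); vs Q: P (payoff -1).
The column player's best responses — vs P: P (payoff 2); vs Q: Q (payoff 2).
No cell has both players best-responding. For instance, the row player's best reply to Q is P, but against P the column player prefers P over Q.

There is no pure-strategy Nash equilibrium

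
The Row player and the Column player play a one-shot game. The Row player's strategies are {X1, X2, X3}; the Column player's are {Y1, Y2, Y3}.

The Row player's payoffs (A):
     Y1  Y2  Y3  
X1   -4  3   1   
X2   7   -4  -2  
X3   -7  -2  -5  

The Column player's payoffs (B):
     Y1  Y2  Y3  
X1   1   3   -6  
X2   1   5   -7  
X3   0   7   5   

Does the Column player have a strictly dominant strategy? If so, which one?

Check whether one of the Column player's strategies beats all alternatives regardless of what the opponent does.
Y2 strictly dominates: vs X1: 3 > each of {1, -6}; vs X2: 5 > each of {1, -7}; vs X3: 7 > each of {0, 5}.

Y2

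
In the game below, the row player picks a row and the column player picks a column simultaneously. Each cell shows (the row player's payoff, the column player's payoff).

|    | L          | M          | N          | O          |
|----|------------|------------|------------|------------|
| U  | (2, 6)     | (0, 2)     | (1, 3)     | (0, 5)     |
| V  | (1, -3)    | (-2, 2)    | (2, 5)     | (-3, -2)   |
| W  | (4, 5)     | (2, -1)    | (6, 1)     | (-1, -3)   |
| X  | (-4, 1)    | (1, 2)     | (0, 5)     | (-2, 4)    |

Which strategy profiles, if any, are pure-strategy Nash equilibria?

Check mutual best responses: a cell is a NE iff neither player can gain by unilaterally deviating.
The row player's best responses — vs L: W (payoff 4); vs M: W (payoff 2); vs N: W (payoff 6); vs O: U (payoff 0).
The column player's best responses — vs U: L (payoff 6); vs V: N (payoff 5); vs W: L (payoff 5); vs X: N (payoff 5).
The only mutual best response is (W, L); neither player gains by switching there.

(W, L)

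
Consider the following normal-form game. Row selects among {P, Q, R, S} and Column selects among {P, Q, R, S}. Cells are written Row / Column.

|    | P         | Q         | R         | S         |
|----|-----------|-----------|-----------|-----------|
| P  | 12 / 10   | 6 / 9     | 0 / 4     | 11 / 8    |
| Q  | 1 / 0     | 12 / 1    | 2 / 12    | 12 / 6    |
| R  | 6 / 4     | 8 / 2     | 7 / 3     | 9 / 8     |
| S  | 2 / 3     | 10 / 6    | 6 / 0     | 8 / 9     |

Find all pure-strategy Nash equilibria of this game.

(P, P)

Find each player's best response to every opponent strategy; NE are the intersections.
Row's best responses — vs P: P (payoff 12); vs Q: Q (payoff 12); vs R: R (payoff 7); vs S: Q (payoff 12).
Column's best responses — vs P: P (payoff 10); vs Q: R (payoff 12); vs R: S (payoff 8); vs S: S (payoff 9).
The only mutual best response is (P, P); neither player gains by switching there.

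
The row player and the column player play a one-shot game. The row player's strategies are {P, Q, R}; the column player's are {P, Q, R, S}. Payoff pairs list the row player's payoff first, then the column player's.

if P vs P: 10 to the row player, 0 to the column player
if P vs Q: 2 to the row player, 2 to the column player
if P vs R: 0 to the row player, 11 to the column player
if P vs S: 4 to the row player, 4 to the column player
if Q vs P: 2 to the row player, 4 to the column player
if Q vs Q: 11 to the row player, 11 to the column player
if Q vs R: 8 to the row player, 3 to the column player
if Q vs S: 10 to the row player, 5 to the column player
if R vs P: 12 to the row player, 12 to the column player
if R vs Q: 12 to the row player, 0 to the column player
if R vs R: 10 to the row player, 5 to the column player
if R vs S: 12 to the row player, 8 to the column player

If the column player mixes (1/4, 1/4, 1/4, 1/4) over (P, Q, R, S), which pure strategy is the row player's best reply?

The row player's best reply maximizes expected payoff against the mix.
P: (1/4)·10 + (1/4)·2 + (1/4)·0 + (1/4)·4 = 4
Q: (1/4)·2 + (1/4)·11 + (1/4)·8 + (1/4)·10 = 31/4
R: (1/4)·12 + (1/4)·12 + (1/4)·10 + (1/4)·12 = 23/2
Highest expected payoff is 23/2, from R.

R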